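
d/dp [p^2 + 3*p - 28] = 2*p + 3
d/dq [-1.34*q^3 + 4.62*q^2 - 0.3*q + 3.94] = -4.02*q^2 + 9.24*q - 0.3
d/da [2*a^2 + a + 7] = 4*a + 1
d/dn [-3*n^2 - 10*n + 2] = -6*n - 10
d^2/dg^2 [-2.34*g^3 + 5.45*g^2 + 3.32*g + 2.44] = 10.9 - 14.04*g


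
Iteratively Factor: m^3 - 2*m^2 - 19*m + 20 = (m + 4)*(m^2 - 6*m + 5) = (m - 1)*(m + 4)*(m - 5)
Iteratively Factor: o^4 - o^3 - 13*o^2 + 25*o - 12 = (o - 1)*(o^3 - 13*o + 12) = (o - 3)*(o - 1)*(o^2 + 3*o - 4) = (o - 3)*(o - 1)*(o + 4)*(o - 1)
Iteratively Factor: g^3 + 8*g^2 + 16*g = (g)*(g^2 + 8*g + 16) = g*(g + 4)*(g + 4)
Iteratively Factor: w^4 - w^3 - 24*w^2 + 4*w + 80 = (w - 5)*(w^3 + 4*w^2 - 4*w - 16) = (w - 5)*(w + 2)*(w^2 + 2*w - 8) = (w - 5)*(w + 2)*(w + 4)*(w - 2)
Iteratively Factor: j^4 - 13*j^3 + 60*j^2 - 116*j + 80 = (j - 5)*(j^3 - 8*j^2 + 20*j - 16) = (j - 5)*(j - 4)*(j^2 - 4*j + 4) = (j - 5)*(j - 4)*(j - 2)*(j - 2)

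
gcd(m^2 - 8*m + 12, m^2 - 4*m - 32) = 1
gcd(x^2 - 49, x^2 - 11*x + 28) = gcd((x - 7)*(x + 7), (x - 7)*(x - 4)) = x - 7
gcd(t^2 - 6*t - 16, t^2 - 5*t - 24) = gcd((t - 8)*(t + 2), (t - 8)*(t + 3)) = t - 8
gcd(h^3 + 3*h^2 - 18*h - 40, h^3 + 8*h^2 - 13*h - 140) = h^2 + h - 20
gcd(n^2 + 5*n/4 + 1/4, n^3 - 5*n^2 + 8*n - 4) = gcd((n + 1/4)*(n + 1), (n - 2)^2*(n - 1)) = 1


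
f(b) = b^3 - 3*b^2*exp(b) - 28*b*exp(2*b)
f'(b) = -3*b^2*exp(b) + 3*b^2 - 56*b*exp(2*b) - 6*b*exp(b) - 28*exp(2*b)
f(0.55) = -47.67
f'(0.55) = -183.03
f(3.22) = -57221.96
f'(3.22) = -131724.01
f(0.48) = -36.11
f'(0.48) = -148.41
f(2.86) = -24821.88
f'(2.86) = -58074.50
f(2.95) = -30625.23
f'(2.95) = -71336.12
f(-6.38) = -259.90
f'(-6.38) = 121.97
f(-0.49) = 4.59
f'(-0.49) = 1.87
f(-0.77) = 3.34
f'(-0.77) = 6.34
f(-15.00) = -3375.00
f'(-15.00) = 675.00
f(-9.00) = -729.03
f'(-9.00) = 242.98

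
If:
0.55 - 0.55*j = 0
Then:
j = 1.00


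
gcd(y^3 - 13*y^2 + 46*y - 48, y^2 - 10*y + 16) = y^2 - 10*y + 16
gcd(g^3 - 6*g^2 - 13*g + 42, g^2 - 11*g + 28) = g - 7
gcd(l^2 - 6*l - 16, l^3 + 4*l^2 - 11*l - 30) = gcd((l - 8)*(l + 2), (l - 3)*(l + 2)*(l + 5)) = l + 2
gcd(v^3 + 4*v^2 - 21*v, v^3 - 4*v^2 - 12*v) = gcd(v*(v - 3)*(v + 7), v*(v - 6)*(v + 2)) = v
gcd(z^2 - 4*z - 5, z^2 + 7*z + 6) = z + 1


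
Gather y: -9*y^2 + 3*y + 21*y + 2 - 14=-9*y^2 + 24*y - 12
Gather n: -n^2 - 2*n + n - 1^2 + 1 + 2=-n^2 - n + 2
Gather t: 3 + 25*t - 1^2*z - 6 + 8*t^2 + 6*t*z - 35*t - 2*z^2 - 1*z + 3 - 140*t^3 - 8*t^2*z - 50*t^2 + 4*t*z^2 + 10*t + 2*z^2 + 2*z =-140*t^3 + t^2*(-8*z - 42) + t*(4*z^2 + 6*z)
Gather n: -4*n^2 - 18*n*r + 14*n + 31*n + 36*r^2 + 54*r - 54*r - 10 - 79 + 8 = -4*n^2 + n*(45 - 18*r) + 36*r^2 - 81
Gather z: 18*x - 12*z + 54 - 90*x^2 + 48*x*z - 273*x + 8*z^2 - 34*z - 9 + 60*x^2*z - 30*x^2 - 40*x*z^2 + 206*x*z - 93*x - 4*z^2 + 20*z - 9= -120*x^2 - 348*x + z^2*(4 - 40*x) + z*(60*x^2 + 254*x - 26) + 36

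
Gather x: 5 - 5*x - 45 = -5*x - 40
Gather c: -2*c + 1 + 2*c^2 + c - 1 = 2*c^2 - c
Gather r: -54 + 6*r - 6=6*r - 60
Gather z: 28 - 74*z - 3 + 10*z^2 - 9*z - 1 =10*z^2 - 83*z + 24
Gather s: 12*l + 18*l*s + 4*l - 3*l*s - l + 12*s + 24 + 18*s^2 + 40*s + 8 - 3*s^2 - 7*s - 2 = 15*l + 15*s^2 + s*(15*l + 45) + 30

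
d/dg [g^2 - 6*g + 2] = 2*g - 6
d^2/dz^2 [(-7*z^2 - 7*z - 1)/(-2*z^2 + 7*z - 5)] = 18*(14*z^3 - 22*z^2 - 28*z + 51)/(8*z^6 - 84*z^5 + 354*z^4 - 763*z^3 + 885*z^2 - 525*z + 125)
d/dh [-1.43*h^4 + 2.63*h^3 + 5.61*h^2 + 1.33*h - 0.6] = -5.72*h^3 + 7.89*h^2 + 11.22*h + 1.33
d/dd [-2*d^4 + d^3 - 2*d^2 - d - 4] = -8*d^3 + 3*d^2 - 4*d - 1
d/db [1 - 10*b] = -10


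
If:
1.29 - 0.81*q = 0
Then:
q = 1.59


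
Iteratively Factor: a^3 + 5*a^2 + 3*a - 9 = (a + 3)*(a^2 + 2*a - 3) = (a + 3)^2*(a - 1)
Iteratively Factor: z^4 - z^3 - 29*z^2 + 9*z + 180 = (z - 5)*(z^3 + 4*z^2 - 9*z - 36) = (z - 5)*(z - 3)*(z^2 + 7*z + 12) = (z - 5)*(z - 3)*(z + 4)*(z + 3)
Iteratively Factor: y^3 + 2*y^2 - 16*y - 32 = (y - 4)*(y^2 + 6*y + 8) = (y - 4)*(y + 2)*(y + 4)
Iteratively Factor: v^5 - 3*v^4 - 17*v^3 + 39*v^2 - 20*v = (v + 4)*(v^4 - 7*v^3 + 11*v^2 - 5*v) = (v - 5)*(v + 4)*(v^3 - 2*v^2 + v) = v*(v - 5)*(v + 4)*(v^2 - 2*v + 1) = v*(v - 5)*(v - 1)*(v + 4)*(v - 1)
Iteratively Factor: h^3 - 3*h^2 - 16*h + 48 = (h - 3)*(h^2 - 16) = (h - 4)*(h - 3)*(h + 4)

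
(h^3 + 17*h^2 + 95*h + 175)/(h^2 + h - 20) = (h^2 + 12*h + 35)/(h - 4)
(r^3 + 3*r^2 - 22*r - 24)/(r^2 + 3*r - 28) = (r^2 + 7*r + 6)/(r + 7)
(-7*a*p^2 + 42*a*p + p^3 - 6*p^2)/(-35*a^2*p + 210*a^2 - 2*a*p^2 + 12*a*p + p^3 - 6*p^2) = p/(5*a + p)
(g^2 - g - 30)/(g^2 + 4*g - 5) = (g - 6)/(g - 1)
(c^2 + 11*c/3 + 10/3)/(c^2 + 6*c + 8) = (c + 5/3)/(c + 4)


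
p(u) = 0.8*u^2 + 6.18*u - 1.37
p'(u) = 1.6*u + 6.18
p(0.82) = 4.24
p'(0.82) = 7.49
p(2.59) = 20.00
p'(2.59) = 10.32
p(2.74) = 21.57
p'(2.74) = 10.56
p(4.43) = 41.71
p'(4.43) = 13.27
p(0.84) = 4.39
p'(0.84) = 7.52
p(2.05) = 14.66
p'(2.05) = 9.46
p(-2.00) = -10.53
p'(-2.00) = 2.98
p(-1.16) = -7.46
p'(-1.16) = 4.32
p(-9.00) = 7.81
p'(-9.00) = -8.22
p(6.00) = 64.51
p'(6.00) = 15.78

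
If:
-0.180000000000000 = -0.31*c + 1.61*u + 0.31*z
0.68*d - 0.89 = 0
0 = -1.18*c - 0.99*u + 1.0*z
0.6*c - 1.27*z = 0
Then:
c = 0.14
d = 1.31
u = -0.10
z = 0.06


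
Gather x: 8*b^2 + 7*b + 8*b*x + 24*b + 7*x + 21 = 8*b^2 + 31*b + x*(8*b + 7) + 21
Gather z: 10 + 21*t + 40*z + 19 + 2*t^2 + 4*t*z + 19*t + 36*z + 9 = 2*t^2 + 40*t + z*(4*t + 76) + 38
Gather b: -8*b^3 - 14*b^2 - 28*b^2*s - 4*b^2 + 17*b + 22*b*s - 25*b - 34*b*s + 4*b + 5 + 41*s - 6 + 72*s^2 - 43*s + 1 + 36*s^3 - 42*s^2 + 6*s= -8*b^3 + b^2*(-28*s - 18) + b*(-12*s - 4) + 36*s^3 + 30*s^2 + 4*s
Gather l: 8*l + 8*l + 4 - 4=16*l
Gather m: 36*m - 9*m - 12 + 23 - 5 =27*m + 6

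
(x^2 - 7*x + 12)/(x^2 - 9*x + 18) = (x - 4)/(x - 6)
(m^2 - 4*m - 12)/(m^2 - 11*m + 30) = (m + 2)/(m - 5)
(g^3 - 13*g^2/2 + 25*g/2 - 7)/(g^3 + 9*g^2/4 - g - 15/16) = 8*(2*g^3 - 13*g^2 + 25*g - 14)/(16*g^3 + 36*g^2 - 16*g - 15)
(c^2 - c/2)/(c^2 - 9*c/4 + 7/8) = 4*c/(4*c - 7)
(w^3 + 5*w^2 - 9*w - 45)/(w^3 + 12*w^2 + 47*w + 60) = (w - 3)/(w + 4)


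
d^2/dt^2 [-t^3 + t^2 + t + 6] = 2 - 6*t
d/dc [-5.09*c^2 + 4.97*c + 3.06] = 4.97 - 10.18*c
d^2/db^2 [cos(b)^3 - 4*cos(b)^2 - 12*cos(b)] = 45*cos(b)/4 + 8*cos(2*b) - 9*cos(3*b)/4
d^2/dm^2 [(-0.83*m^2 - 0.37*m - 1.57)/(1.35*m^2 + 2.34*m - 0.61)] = (3.89529*m^3 - 21.26898*m^2 - 31.58595*m - 21.453136)/(2.460375*m^6 + 12.79395*m^5 + 18.841005*m^4 + 1.250964*m^3 - 8.513343*m^2 + 2.612142*m - 0.226981)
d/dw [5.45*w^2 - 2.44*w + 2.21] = 10.9*w - 2.44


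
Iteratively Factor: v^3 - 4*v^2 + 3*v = (v - 3)*(v^2 - v) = v*(v - 3)*(v - 1)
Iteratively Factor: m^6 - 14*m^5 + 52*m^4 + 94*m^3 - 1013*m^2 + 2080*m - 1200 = (m - 5)*(m^5 - 9*m^4 + 7*m^3 + 129*m^2 - 368*m + 240) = (m - 5)*(m - 1)*(m^4 - 8*m^3 - m^2 + 128*m - 240) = (m - 5)*(m - 1)*(m + 4)*(m^3 - 12*m^2 + 47*m - 60) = (m - 5)*(m - 4)*(m - 1)*(m + 4)*(m^2 - 8*m + 15) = (m - 5)^2*(m - 4)*(m - 1)*(m + 4)*(m - 3)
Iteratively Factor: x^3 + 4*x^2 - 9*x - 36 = (x + 3)*(x^2 + x - 12) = (x + 3)*(x + 4)*(x - 3)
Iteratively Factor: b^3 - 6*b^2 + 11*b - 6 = (b - 1)*(b^2 - 5*b + 6) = (b - 3)*(b - 1)*(b - 2)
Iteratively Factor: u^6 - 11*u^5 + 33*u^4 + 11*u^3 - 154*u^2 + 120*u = (u - 1)*(u^5 - 10*u^4 + 23*u^3 + 34*u^2 - 120*u) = (u - 4)*(u - 1)*(u^4 - 6*u^3 - u^2 + 30*u) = (u - 4)*(u - 3)*(u - 1)*(u^3 - 3*u^2 - 10*u) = (u - 5)*(u - 4)*(u - 3)*(u - 1)*(u^2 + 2*u) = (u - 5)*(u - 4)*(u - 3)*(u - 1)*(u + 2)*(u)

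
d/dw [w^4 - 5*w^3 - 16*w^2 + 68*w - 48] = 4*w^3 - 15*w^2 - 32*w + 68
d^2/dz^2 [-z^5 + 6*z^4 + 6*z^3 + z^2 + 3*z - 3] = -20*z^3 + 72*z^2 + 36*z + 2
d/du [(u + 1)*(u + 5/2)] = 2*u + 7/2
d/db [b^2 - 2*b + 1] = 2*b - 2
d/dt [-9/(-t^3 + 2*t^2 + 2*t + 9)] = 9*(-3*t^2 + 4*t + 2)/(-t^3 + 2*t^2 + 2*t + 9)^2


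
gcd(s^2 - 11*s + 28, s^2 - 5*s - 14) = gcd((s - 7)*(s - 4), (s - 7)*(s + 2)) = s - 7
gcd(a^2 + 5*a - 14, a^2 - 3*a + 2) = a - 2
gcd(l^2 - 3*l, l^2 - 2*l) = l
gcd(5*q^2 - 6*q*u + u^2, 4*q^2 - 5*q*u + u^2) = q - u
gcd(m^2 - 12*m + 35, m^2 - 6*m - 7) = m - 7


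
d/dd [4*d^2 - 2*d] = 8*d - 2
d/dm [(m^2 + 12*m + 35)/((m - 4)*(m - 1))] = (-17*m^2 - 62*m + 223)/(m^4 - 10*m^3 + 33*m^2 - 40*m + 16)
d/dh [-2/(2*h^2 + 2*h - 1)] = 4*(2*h + 1)/(2*h^2 + 2*h - 1)^2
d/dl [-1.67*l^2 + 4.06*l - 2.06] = 4.06 - 3.34*l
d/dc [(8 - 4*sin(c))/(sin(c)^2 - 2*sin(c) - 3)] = 4*(sin(c)^2 - 4*sin(c) + 7)*cos(c)/((sin(c) - 3)^2*(sin(c) + 1)^2)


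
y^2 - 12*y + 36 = (y - 6)^2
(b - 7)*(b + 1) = b^2 - 6*b - 7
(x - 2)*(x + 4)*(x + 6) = x^3 + 8*x^2 + 4*x - 48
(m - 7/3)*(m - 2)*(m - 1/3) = m^3 - 14*m^2/3 + 55*m/9 - 14/9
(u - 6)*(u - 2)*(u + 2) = u^3 - 6*u^2 - 4*u + 24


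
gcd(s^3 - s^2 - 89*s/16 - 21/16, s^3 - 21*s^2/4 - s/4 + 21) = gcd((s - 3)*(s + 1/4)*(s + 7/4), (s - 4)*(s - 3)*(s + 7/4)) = s^2 - 5*s/4 - 21/4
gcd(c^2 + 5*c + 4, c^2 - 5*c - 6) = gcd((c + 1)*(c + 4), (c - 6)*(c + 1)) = c + 1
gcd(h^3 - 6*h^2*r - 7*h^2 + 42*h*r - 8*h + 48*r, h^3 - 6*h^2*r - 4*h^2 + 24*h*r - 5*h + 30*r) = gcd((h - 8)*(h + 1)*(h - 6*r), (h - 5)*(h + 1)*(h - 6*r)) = -h^2 + 6*h*r - h + 6*r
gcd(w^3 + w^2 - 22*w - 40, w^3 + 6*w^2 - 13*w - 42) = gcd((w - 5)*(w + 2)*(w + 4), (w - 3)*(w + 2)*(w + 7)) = w + 2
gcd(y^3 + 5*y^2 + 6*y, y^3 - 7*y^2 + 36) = y + 2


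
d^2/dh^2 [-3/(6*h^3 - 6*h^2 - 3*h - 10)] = 18*(2*(3*h - 1)*(-6*h^3 + 6*h^2 + 3*h + 10) + 3*(-6*h^2 + 4*h + 1)^2)/(-6*h^3 + 6*h^2 + 3*h + 10)^3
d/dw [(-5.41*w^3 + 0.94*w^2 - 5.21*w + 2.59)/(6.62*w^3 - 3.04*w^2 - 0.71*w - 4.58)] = (10.2236*w^4 + 76.6626*w^3 + 6.39019999999999*w^2 + 7.1368*w + 25.7007)/(43.8244*w^6 - 40.2496*w^5 - 0.158799999999999*w^4 - 56.3224*w^3 + 28.3505*w^2 + 6.5036*w + 20.9764)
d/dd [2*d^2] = 4*d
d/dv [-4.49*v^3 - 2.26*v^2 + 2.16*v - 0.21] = -13.47*v^2 - 4.52*v + 2.16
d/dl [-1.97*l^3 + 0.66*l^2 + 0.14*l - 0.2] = -5.91*l^2 + 1.32*l + 0.14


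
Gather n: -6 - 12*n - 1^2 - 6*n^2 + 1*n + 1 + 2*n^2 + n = -4*n^2 - 10*n - 6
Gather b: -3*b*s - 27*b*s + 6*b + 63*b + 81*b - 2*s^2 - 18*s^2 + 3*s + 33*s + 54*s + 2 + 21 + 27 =b*(150 - 30*s) - 20*s^2 + 90*s + 50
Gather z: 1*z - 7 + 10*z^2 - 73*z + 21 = 10*z^2 - 72*z + 14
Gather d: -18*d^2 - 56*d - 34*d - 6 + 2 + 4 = -18*d^2 - 90*d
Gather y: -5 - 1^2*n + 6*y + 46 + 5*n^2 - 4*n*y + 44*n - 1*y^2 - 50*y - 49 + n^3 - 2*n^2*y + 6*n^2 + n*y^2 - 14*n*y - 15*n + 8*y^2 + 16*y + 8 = n^3 + 11*n^2 + 28*n + y^2*(n + 7) + y*(-2*n^2 - 18*n - 28)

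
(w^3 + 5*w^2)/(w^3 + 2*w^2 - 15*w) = w/(w - 3)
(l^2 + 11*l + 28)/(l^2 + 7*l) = (l + 4)/l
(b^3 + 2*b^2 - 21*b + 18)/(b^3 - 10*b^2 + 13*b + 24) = (b^2 + 5*b - 6)/(b^2 - 7*b - 8)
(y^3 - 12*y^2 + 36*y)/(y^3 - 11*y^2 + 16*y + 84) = y*(y - 6)/(y^2 - 5*y - 14)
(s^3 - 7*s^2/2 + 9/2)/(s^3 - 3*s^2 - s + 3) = (s - 3/2)/(s - 1)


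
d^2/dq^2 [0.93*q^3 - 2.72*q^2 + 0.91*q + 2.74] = 5.58*q - 5.44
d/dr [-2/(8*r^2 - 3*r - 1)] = 2*(16*r - 3)/(-8*r^2 + 3*r + 1)^2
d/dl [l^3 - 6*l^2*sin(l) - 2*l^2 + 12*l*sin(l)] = -6*l^2*cos(l) + 3*l^2 + 12*sqrt(2)*l*cos(l + pi/4) - 4*l + 12*sin(l)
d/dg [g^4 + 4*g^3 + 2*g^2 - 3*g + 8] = 4*g^3 + 12*g^2 + 4*g - 3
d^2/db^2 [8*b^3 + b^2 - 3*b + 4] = 48*b + 2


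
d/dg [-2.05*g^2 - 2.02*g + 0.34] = -4.1*g - 2.02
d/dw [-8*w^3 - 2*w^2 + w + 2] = -24*w^2 - 4*w + 1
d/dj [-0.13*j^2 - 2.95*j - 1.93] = -0.26*j - 2.95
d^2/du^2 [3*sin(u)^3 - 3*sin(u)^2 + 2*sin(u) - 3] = -27*sin(u)^3 + 12*sin(u)^2 + 16*sin(u) - 6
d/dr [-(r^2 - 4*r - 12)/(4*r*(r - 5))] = (r^2 - 24*r + 60)/(4*r^2*(r^2 - 10*r + 25))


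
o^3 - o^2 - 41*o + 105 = (o - 5)*(o - 3)*(o + 7)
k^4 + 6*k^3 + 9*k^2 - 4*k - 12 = (k - 1)*(k + 2)^2*(k + 3)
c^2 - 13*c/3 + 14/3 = (c - 7/3)*(c - 2)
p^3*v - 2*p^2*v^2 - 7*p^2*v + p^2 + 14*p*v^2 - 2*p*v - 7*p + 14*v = (p - 7)*(p - 2*v)*(p*v + 1)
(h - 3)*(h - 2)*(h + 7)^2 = h^4 + 9*h^3 - 15*h^2 - 161*h + 294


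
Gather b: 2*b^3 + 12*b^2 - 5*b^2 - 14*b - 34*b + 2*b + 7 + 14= 2*b^3 + 7*b^2 - 46*b + 21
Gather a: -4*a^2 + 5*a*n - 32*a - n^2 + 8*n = -4*a^2 + a*(5*n - 32) - n^2 + 8*n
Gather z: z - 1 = z - 1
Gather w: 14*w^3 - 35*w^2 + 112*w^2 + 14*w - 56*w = 14*w^3 + 77*w^2 - 42*w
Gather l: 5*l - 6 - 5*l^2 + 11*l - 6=-5*l^2 + 16*l - 12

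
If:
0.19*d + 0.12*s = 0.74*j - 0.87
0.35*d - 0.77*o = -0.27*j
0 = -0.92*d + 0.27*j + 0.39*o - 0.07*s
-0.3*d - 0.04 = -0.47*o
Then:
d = 0.78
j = 0.65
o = 0.58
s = -4.47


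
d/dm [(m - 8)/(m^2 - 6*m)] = (-m^2 + 16*m - 48)/(m^2*(m^2 - 12*m + 36))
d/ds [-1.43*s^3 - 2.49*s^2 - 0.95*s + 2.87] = -4.29*s^2 - 4.98*s - 0.95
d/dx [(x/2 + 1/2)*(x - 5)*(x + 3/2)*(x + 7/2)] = 2*x^3 + 3*x^2/2 - 79*x/4 - 23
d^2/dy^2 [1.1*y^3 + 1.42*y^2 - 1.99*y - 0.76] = 6.6*y + 2.84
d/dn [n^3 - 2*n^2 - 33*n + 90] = 3*n^2 - 4*n - 33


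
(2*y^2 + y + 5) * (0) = 0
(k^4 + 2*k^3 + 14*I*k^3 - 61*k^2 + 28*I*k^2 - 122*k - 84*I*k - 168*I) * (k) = k^5 + 2*k^4 + 14*I*k^4 - 61*k^3 + 28*I*k^3 - 122*k^2 - 84*I*k^2 - 168*I*k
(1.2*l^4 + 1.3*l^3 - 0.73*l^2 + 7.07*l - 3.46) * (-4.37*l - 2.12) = -5.244*l^5 - 8.225*l^4 + 0.4341*l^3 - 29.3483*l^2 + 0.131799999999998*l + 7.3352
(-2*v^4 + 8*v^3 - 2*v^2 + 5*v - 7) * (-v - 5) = 2*v^5 + 2*v^4 - 38*v^3 + 5*v^2 - 18*v + 35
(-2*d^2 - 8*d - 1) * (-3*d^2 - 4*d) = 6*d^4 + 32*d^3 + 35*d^2 + 4*d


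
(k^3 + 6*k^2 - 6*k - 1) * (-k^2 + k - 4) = -k^5 - 5*k^4 + 8*k^3 - 29*k^2 + 23*k + 4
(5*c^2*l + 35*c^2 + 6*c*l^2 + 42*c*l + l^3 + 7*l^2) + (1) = 5*c^2*l + 35*c^2 + 6*c*l^2 + 42*c*l + l^3 + 7*l^2 + 1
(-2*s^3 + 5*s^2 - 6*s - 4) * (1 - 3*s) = 6*s^4 - 17*s^3 + 23*s^2 + 6*s - 4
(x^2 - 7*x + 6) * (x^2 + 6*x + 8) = x^4 - x^3 - 28*x^2 - 20*x + 48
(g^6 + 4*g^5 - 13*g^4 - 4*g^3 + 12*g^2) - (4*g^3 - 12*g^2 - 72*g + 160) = g^6 + 4*g^5 - 13*g^4 - 8*g^3 + 24*g^2 + 72*g - 160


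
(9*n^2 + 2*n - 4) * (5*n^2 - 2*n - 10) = 45*n^4 - 8*n^3 - 114*n^2 - 12*n + 40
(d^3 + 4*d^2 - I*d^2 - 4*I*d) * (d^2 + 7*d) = d^5 + 11*d^4 - I*d^4 + 28*d^3 - 11*I*d^3 - 28*I*d^2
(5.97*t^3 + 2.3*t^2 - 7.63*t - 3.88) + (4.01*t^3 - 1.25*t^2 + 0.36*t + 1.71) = 9.98*t^3 + 1.05*t^2 - 7.27*t - 2.17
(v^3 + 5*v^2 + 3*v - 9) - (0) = v^3 + 5*v^2 + 3*v - 9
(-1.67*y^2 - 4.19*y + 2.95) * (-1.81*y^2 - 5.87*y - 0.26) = 3.0227*y^4 + 17.3868*y^3 + 19.69*y^2 - 16.2271*y - 0.767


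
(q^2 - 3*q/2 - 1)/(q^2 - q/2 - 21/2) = (-2*q^2 + 3*q + 2)/(-2*q^2 + q + 21)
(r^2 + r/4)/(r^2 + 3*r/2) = (4*r + 1)/(2*(2*r + 3))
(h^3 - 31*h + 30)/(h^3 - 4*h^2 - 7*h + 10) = (h + 6)/(h + 2)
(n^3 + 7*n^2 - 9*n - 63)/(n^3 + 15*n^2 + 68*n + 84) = (n^2 - 9)/(n^2 + 8*n + 12)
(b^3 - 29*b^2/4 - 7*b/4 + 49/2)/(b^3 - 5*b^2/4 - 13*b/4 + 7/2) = (b - 7)/(b - 1)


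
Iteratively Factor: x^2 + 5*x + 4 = (x + 4)*(x + 1)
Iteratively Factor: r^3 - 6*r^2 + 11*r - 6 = (r - 2)*(r^2 - 4*r + 3) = (r - 3)*(r - 2)*(r - 1)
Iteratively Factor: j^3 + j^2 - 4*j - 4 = (j - 2)*(j^2 + 3*j + 2) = (j - 2)*(j + 2)*(j + 1)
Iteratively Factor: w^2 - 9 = (w - 3)*(w + 3)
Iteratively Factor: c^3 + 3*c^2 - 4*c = (c - 1)*(c^2 + 4*c) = c*(c - 1)*(c + 4)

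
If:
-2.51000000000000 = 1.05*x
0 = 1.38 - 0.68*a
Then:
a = 2.03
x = -2.39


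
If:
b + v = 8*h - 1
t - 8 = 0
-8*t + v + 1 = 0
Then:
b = 8*h - 64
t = 8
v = 63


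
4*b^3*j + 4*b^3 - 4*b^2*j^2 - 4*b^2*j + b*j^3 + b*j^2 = (-2*b + j)^2*(b*j + b)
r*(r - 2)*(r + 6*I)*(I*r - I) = I*r^4 - 6*r^3 - 3*I*r^3 + 18*r^2 + 2*I*r^2 - 12*r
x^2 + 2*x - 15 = (x - 3)*(x + 5)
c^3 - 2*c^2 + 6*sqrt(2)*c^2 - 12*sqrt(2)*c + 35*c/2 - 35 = (c - 2)*(c + 5*sqrt(2)/2)*(c + 7*sqrt(2)/2)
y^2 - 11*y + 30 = (y - 6)*(y - 5)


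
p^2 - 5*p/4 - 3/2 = (p - 2)*(p + 3/4)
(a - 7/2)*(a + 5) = a^2 + 3*a/2 - 35/2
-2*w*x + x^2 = x*(-2*w + x)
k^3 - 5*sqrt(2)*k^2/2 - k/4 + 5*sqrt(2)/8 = (k - 1/2)*(k + 1/2)*(k - 5*sqrt(2)/2)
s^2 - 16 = (s - 4)*(s + 4)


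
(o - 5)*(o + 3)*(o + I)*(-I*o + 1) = -I*o^4 + 2*o^3 + 2*I*o^3 - 4*o^2 + 16*I*o^2 - 30*o - 2*I*o - 15*I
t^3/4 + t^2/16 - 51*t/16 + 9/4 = (t/4 + 1)*(t - 3)*(t - 3/4)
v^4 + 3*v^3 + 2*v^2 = v^2*(v + 1)*(v + 2)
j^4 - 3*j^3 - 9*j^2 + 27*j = j*(j - 3)^2*(j + 3)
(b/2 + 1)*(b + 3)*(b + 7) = b^3/2 + 6*b^2 + 41*b/2 + 21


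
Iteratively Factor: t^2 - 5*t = (t)*(t - 5)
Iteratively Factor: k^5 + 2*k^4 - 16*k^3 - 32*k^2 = (k + 2)*(k^4 - 16*k^2) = (k - 4)*(k + 2)*(k^3 + 4*k^2) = k*(k - 4)*(k + 2)*(k^2 + 4*k) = k^2*(k - 4)*(k + 2)*(k + 4)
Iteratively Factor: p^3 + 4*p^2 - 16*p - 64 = (p - 4)*(p^2 + 8*p + 16) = (p - 4)*(p + 4)*(p + 4)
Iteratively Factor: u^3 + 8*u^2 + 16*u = (u + 4)*(u^2 + 4*u) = u*(u + 4)*(u + 4)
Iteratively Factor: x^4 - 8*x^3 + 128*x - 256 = (x + 4)*(x^3 - 12*x^2 + 48*x - 64) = (x - 4)*(x + 4)*(x^2 - 8*x + 16) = (x - 4)^2*(x + 4)*(x - 4)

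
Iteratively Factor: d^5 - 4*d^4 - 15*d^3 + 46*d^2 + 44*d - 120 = (d + 2)*(d^4 - 6*d^3 - 3*d^2 + 52*d - 60) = (d - 5)*(d + 2)*(d^3 - d^2 - 8*d + 12) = (d - 5)*(d + 2)*(d + 3)*(d^2 - 4*d + 4) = (d - 5)*(d - 2)*(d + 2)*(d + 3)*(d - 2)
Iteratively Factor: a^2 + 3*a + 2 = (a + 1)*(a + 2)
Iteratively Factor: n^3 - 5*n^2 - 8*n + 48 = (n - 4)*(n^2 - n - 12) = (n - 4)^2*(n + 3)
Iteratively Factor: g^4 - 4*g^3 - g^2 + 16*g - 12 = (g - 3)*(g^3 - g^2 - 4*g + 4) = (g - 3)*(g + 2)*(g^2 - 3*g + 2) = (g - 3)*(g - 1)*(g + 2)*(g - 2)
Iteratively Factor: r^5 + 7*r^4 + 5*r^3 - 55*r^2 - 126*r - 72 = (r + 4)*(r^4 + 3*r^3 - 7*r^2 - 27*r - 18) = (r + 2)*(r + 4)*(r^3 + r^2 - 9*r - 9) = (r + 2)*(r + 3)*(r + 4)*(r^2 - 2*r - 3) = (r - 3)*(r + 2)*(r + 3)*(r + 4)*(r + 1)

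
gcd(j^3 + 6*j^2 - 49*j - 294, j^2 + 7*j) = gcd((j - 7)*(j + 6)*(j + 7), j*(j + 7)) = j + 7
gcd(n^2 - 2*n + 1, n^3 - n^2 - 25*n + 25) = n - 1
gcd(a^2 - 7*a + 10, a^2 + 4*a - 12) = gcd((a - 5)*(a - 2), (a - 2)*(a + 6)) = a - 2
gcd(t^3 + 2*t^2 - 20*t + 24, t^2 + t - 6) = t - 2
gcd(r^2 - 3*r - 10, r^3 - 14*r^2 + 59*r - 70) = r - 5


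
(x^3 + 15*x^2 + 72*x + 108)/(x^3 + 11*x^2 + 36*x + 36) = (x + 6)/(x + 2)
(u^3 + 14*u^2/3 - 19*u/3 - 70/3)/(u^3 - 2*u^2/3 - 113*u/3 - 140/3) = (3*u^2 - u - 14)/(3*u^2 - 17*u - 28)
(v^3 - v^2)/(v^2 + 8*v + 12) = v^2*(v - 1)/(v^2 + 8*v + 12)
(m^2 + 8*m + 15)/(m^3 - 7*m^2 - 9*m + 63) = (m + 5)/(m^2 - 10*m + 21)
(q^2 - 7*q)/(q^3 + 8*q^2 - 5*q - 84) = q*(q - 7)/(q^3 + 8*q^2 - 5*q - 84)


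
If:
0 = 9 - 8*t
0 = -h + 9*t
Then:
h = 81/8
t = 9/8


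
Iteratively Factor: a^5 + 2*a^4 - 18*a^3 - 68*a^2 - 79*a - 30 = (a + 3)*(a^4 - a^3 - 15*a^2 - 23*a - 10) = (a + 1)*(a + 3)*(a^3 - 2*a^2 - 13*a - 10) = (a + 1)^2*(a + 3)*(a^2 - 3*a - 10) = (a - 5)*(a + 1)^2*(a + 3)*(a + 2)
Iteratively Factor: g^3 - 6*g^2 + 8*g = (g - 2)*(g^2 - 4*g) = (g - 4)*(g - 2)*(g)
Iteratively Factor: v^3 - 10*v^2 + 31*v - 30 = (v - 2)*(v^2 - 8*v + 15) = (v - 5)*(v - 2)*(v - 3)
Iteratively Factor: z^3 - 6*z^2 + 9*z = (z - 3)*(z^2 - 3*z) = z*(z - 3)*(z - 3)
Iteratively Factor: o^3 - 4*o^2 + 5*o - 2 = (o - 2)*(o^2 - 2*o + 1) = (o - 2)*(o - 1)*(o - 1)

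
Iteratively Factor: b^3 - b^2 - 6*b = (b + 2)*(b^2 - 3*b) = (b - 3)*(b + 2)*(b)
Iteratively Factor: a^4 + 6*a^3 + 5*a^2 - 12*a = (a + 3)*(a^3 + 3*a^2 - 4*a) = a*(a + 3)*(a^2 + 3*a - 4) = a*(a + 3)*(a + 4)*(a - 1)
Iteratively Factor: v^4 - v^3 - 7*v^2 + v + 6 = (v - 1)*(v^3 - 7*v - 6) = (v - 1)*(v + 1)*(v^2 - v - 6) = (v - 1)*(v + 1)*(v + 2)*(v - 3)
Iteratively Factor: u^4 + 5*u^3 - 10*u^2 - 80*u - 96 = (u + 3)*(u^3 + 2*u^2 - 16*u - 32) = (u - 4)*(u + 3)*(u^2 + 6*u + 8) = (u - 4)*(u + 3)*(u + 4)*(u + 2)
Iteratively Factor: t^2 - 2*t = (t)*(t - 2)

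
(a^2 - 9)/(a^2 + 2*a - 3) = (a - 3)/(a - 1)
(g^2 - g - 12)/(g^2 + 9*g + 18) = (g - 4)/(g + 6)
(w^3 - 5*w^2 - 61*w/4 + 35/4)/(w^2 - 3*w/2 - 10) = (2*w^2 - 15*w + 7)/(2*(w - 4))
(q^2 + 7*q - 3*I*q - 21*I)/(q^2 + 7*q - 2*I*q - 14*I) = (q - 3*I)/(q - 2*I)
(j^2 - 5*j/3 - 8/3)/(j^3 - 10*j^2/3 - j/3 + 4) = (3*j - 8)/(3*j^2 - 13*j + 12)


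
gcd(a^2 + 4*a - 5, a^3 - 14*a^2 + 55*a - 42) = a - 1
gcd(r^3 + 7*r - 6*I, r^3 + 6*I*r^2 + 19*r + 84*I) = r + 3*I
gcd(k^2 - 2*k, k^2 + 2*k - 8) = k - 2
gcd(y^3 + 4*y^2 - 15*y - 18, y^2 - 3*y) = y - 3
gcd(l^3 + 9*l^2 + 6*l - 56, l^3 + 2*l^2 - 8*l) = l^2 + 2*l - 8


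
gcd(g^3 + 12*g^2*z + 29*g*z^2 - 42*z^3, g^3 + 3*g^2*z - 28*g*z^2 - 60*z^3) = g + 6*z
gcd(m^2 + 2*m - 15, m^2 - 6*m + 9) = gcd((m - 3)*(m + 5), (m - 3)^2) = m - 3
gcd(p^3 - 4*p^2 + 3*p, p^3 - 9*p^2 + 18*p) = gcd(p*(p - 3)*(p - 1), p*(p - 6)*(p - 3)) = p^2 - 3*p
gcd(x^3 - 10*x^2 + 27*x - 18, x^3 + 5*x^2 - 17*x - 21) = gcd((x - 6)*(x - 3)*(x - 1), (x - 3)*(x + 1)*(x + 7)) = x - 3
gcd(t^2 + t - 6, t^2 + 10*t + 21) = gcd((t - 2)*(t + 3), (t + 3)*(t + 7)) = t + 3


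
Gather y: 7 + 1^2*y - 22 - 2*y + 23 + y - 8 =0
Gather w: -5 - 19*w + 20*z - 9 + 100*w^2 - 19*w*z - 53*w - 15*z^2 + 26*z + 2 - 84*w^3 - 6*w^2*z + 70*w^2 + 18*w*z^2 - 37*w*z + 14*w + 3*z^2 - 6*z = -84*w^3 + w^2*(170 - 6*z) + w*(18*z^2 - 56*z - 58) - 12*z^2 + 40*z - 12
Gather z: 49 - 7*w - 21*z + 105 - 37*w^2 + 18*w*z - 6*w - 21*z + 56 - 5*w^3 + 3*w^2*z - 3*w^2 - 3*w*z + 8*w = -5*w^3 - 40*w^2 - 5*w + z*(3*w^2 + 15*w - 42) + 210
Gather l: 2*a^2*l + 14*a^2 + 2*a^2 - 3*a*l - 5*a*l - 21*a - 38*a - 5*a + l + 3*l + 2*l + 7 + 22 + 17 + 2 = 16*a^2 - 64*a + l*(2*a^2 - 8*a + 6) + 48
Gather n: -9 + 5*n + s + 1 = 5*n + s - 8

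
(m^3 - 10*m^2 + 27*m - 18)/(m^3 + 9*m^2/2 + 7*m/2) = 2*(m^3 - 10*m^2 + 27*m - 18)/(m*(2*m^2 + 9*m + 7))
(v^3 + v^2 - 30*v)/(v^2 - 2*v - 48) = v*(v - 5)/(v - 8)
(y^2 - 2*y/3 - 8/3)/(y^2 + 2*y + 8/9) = 3*(y - 2)/(3*y + 2)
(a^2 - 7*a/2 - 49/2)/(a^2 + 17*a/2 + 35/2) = (a - 7)/(a + 5)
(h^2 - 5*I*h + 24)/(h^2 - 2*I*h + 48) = (h + 3*I)/(h + 6*I)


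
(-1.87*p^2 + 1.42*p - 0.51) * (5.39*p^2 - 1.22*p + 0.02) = -10.0793*p^4 + 9.9352*p^3 - 4.5187*p^2 + 0.6506*p - 0.0102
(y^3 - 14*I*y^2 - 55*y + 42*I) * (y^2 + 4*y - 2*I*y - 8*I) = y^5 + 4*y^4 - 16*I*y^4 - 83*y^3 - 64*I*y^3 - 332*y^2 + 152*I*y^2 + 84*y + 608*I*y + 336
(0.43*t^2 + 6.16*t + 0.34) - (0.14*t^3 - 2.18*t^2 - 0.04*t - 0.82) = -0.14*t^3 + 2.61*t^2 + 6.2*t + 1.16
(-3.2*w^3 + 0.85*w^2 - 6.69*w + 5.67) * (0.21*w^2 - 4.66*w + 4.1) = -0.672*w^5 + 15.0905*w^4 - 18.4859*w^3 + 35.8511*w^2 - 53.8512*w + 23.247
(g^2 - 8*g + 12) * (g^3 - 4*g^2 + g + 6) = g^5 - 12*g^4 + 45*g^3 - 50*g^2 - 36*g + 72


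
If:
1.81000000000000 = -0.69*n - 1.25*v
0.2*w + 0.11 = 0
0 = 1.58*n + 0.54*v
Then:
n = 0.61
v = -1.78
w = -0.55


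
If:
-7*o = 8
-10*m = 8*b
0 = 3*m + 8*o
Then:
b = -80/21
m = 64/21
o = -8/7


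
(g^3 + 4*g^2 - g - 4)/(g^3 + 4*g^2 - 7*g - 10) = (g^2 + 3*g - 4)/(g^2 + 3*g - 10)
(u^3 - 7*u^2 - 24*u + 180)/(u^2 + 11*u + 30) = (u^2 - 12*u + 36)/(u + 6)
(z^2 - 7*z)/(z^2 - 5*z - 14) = z/(z + 2)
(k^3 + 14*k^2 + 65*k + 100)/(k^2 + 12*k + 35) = (k^2 + 9*k + 20)/(k + 7)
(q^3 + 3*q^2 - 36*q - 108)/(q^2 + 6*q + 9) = (q^2 - 36)/(q + 3)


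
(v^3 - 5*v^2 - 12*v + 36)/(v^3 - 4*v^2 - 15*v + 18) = (v - 2)/(v - 1)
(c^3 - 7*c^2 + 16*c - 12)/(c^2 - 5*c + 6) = c - 2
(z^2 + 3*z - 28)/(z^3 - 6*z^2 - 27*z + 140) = (z + 7)/(z^2 - 2*z - 35)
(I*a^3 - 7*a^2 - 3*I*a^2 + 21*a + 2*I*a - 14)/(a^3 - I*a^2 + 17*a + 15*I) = (I*a^3 - a^2*(7 + 3*I) + a*(21 + 2*I) - 14)/(a^3 - I*a^2 + 17*a + 15*I)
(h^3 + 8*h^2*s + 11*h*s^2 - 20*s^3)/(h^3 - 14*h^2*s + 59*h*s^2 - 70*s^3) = (h^3 + 8*h^2*s + 11*h*s^2 - 20*s^3)/(h^3 - 14*h^2*s + 59*h*s^2 - 70*s^3)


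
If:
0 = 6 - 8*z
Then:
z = 3/4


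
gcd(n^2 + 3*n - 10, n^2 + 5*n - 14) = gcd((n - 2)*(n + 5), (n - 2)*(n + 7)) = n - 2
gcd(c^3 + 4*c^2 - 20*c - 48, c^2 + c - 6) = 1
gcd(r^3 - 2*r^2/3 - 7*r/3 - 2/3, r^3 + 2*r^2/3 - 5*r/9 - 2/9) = r^2 + 4*r/3 + 1/3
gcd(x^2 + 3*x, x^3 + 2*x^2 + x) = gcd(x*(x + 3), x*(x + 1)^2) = x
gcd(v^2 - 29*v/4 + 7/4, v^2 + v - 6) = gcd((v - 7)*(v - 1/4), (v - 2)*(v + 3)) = 1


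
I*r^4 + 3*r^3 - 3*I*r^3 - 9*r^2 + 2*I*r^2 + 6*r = r*(r - 2)*(r - 3*I)*(I*r - I)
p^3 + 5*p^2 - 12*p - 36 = (p - 3)*(p + 2)*(p + 6)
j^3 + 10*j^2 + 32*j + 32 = (j + 2)*(j + 4)^2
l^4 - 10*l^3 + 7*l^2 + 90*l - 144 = (l - 8)*(l - 3)*(l - 2)*(l + 3)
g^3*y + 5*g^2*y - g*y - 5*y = (g - 1)*(g + 5)*(g*y + y)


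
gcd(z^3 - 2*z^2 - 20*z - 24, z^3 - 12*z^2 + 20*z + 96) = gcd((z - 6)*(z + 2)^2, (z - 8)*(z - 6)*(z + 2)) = z^2 - 4*z - 12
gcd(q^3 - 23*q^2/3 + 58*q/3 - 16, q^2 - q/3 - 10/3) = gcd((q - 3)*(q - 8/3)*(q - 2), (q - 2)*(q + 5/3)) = q - 2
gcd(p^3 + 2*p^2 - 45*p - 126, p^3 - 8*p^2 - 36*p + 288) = p + 6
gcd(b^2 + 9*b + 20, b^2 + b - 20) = b + 5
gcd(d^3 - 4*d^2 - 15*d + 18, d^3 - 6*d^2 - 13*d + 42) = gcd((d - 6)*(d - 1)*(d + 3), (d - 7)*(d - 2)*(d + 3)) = d + 3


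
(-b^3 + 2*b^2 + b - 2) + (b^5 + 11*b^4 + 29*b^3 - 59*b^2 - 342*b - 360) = b^5 + 11*b^4 + 28*b^3 - 57*b^2 - 341*b - 362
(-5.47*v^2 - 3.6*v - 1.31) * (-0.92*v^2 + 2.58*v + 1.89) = 5.0324*v^4 - 10.8006*v^3 - 18.4211*v^2 - 10.1838*v - 2.4759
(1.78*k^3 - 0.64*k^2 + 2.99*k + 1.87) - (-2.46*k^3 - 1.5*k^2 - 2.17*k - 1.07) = 4.24*k^3 + 0.86*k^2 + 5.16*k + 2.94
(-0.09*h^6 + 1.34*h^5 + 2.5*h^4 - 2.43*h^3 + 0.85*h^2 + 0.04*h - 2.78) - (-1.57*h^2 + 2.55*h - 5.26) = -0.09*h^6 + 1.34*h^5 + 2.5*h^4 - 2.43*h^3 + 2.42*h^2 - 2.51*h + 2.48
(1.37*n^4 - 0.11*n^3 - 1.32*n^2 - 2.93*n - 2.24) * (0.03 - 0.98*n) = -1.3426*n^5 + 0.1489*n^4 + 1.2903*n^3 + 2.8318*n^2 + 2.1073*n - 0.0672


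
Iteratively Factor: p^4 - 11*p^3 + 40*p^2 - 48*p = (p - 4)*(p^3 - 7*p^2 + 12*p) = p*(p - 4)*(p^2 - 7*p + 12) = p*(p - 4)^2*(p - 3)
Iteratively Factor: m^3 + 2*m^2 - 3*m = (m)*(m^2 + 2*m - 3) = m*(m - 1)*(m + 3)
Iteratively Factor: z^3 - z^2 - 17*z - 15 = (z - 5)*(z^2 + 4*z + 3) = (z - 5)*(z + 3)*(z + 1)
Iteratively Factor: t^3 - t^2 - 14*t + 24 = (t - 3)*(t^2 + 2*t - 8) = (t - 3)*(t + 4)*(t - 2)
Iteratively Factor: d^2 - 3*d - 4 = (d - 4)*(d + 1)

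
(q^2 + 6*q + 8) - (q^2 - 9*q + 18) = 15*q - 10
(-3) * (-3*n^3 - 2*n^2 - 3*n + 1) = 9*n^3 + 6*n^2 + 9*n - 3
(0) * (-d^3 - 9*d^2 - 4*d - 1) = 0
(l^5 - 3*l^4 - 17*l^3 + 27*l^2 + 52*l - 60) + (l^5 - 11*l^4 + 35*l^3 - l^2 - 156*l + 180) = 2*l^5 - 14*l^4 + 18*l^3 + 26*l^2 - 104*l + 120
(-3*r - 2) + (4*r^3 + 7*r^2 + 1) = 4*r^3 + 7*r^2 - 3*r - 1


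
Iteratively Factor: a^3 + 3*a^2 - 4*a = (a)*(a^2 + 3*a - 4) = a*(a - 1)*(a + 4)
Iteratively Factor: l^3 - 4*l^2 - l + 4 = (l - 1)*(l^2 - 3*l - 4) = (l - 1)*(l + 1)*(l - 4)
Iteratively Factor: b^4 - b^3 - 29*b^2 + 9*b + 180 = (b + 3)*(b^3 - 4*b^2 - 17*b + 60) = (b + 3)*(b + 4)*(b^2 - 8*b + 15) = (b - 3)*(b + 3)*(b + 4)*(b - 5)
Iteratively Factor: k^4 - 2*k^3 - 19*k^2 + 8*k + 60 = (k - 2)*(k^3 - 19*k - 30) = (k - 2)*(k + 3)*(k^2 - 3*k - 10) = (k - 2)*(k + 2)*(k + 3)*(k - 5)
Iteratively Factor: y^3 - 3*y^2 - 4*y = (y)*(y^2 - 3*y - 4) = y*(y + 1)*(y - 4)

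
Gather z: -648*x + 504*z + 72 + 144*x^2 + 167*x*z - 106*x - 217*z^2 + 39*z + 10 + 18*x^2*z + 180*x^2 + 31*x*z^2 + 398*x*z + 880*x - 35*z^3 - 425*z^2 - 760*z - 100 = 324*x^2 + 126*x - 35*z^3 + z^2*(31*x - 642) + z*(18*x^2 + 565*x - 217) - 18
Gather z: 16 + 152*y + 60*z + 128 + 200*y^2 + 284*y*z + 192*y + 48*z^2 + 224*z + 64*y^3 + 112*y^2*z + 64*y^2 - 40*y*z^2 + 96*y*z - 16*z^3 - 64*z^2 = 64*y^3 + 264*y^2 + 344*y - 16*z^3 + z^2*(-40*y - 16) + z*(112*y^2 + 380*y + 284) + 144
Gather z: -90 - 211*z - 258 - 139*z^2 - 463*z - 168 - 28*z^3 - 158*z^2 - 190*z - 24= -28*z^3 - 297*z^2 - 864*z - 540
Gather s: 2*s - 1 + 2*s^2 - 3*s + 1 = 2*s^2 - s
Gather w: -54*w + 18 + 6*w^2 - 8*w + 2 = 6*w^2 - 62*w + 20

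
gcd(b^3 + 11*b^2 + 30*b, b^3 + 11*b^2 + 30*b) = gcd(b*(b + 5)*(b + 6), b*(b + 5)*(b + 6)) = b^3 + 11*b^2 + 30*b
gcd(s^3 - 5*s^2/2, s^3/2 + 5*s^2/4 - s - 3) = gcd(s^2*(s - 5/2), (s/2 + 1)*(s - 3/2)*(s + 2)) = 1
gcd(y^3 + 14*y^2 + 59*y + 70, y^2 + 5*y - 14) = y + 7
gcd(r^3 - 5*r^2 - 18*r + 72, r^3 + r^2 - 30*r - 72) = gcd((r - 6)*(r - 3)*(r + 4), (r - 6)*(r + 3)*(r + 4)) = r^2 - 2*r - 24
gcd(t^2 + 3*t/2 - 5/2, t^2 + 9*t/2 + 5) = t + 5/2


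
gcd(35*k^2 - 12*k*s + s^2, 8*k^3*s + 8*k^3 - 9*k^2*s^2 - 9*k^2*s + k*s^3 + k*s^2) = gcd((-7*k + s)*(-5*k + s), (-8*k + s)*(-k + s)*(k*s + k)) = 1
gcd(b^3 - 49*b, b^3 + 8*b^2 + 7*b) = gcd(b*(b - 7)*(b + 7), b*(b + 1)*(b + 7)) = b^2 + 7*b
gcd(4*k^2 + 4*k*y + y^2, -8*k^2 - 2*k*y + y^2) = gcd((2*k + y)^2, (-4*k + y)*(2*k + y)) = 2*k + y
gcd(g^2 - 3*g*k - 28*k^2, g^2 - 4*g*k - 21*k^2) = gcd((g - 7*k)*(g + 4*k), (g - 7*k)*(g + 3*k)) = g - 7*k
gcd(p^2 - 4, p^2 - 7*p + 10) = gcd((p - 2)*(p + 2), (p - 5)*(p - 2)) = p - 2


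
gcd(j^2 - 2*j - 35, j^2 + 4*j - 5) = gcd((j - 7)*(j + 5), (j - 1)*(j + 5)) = j + 5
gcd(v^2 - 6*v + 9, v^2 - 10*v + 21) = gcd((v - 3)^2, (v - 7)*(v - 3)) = v - 3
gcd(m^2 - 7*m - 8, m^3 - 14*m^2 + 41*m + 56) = m^2 - 7*m - 8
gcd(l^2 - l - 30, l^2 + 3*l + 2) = 1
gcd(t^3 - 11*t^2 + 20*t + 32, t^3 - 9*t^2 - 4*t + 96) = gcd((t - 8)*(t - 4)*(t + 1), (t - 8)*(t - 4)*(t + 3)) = t^2 - 12*t + 32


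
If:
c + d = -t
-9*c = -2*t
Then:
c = 2*t/9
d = -11*t/9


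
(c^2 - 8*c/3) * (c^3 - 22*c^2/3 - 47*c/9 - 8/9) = c^5 - 10*c^4 + 43*c^3/3 + 352*c^2/27 + 64*c/27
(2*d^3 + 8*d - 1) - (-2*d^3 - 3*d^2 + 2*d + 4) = 4*d^3 + 3*d^2 + 6*d - 5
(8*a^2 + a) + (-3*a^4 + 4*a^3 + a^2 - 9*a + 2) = -3*a^4 + 4*a^3 + 9*a^2 - 8*a + 2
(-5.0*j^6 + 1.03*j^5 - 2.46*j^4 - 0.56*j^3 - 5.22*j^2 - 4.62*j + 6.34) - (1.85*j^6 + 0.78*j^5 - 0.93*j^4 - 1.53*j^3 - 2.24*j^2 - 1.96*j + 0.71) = -6.85*j^6 + 0.25*j^5 - 1.53*j^4 + 0.97*j^3 - 2.98*j^2 - 2.66*j + 5.63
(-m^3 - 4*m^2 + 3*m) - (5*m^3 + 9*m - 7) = -6*m^3 - 4*m^2 - 6*m + 7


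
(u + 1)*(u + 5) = u^2 + 6*u + 5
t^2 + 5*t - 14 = (t - 2)*(t + 7)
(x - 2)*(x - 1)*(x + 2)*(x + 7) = x^4 + 6*x^3 - 11*x^2 - 24*x + 28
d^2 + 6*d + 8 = (d + 2)*(d + 4)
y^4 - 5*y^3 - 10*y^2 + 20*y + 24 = (y - 6)*(y - 2)*(y + 1)*(y + 2)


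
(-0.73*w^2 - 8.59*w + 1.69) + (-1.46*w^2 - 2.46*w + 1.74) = -2.19*w^2 - 11.05*w + 3.43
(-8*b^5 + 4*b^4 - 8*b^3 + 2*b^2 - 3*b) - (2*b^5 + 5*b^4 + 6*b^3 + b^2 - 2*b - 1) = -10*b^5 - b^4 - 14*b^3 + b^2 - b + 1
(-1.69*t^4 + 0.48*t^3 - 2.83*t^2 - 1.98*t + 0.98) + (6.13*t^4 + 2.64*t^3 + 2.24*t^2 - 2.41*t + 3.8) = 4.44*t^4 + 3.12*t^3 - 0.59*t^2 - 4.39*t + 4.78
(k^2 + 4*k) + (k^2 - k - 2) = 2*k^2 + 3*k - 2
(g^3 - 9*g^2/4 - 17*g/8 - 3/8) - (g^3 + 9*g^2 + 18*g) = -45*g^2/4 - 161*g/8 - 3/8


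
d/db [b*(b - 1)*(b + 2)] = 3*b^2 + 2*b - 2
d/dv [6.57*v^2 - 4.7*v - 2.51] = 13.14*v - 4.7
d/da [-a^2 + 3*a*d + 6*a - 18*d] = -2*a + 3*d + 6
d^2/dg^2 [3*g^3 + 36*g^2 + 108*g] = 18*g + 72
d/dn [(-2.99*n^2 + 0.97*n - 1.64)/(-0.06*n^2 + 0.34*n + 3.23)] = (-0.9584*n^2 - 19.5122*n + 3.6907)/(0.0036*n^4 - 0.0408*n^3 - 0.272*n^2 + 2.1964*n + 10.4329)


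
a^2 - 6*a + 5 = (a - 5)*(a - 1)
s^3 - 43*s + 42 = (s - 6)*(s - 1)*(s + 7)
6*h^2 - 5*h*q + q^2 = (-3*h + q)*(-2*h + q)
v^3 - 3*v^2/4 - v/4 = v*(v - 1)*(v + 1/4)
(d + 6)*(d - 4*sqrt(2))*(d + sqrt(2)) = d^3 - 3*sqrt(2)*d^2 + 6*d^2 - 18*sqrt(2)*d - 8*d - 48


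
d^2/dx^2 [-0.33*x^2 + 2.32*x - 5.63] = -0.660000000000000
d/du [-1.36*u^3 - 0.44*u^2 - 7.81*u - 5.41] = -4.08*u^2 - 0.88*u - 7.81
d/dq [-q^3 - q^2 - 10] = q*(-3*q - 2)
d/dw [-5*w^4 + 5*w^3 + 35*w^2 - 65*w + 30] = -20*w^3 + 15*w^2 + 70*w - 65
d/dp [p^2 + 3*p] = 2*p + 3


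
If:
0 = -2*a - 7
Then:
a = -7/2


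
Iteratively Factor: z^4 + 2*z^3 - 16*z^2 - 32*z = (z + 4)*(z^3 - 2*z^2 - 8*z) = (z - 4)*(z + 4)*(z^2 + 2*z) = (z - 4)*(z + 2)*(z + 4)*(z)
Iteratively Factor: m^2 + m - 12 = (m - 3)*(m + 4)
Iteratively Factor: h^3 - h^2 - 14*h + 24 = (h - 2)*(h^2 + h - 12) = (h - 3)*(h - 2)*(h + 4)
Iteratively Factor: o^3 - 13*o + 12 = (o + 4)*(o^2 - 4*o + 3) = (o - 3)*(o + 4)*(o - 1)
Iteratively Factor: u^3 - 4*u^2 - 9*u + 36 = (u + 3)*(u^2 - 7*u + 12) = (u - 3)*(u + 3)*(u - 4)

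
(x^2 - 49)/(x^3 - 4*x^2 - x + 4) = (x^2 - 49)/(x^3 - 4*x^2 - x + 4)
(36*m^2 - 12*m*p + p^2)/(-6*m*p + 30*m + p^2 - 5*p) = (-6*m + p)/(p - 5)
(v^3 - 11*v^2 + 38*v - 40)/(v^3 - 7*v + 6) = (v^2 - 9*v + 20)/(v^2 + 2*v - 3)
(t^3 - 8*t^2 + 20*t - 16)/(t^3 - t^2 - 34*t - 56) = (-t^3 + 8*t^2 - 20*t + 16)/(-t^3 + t^2 + 34*t + 56)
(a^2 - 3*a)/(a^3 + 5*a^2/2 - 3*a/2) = 2*(a - 3)/(2*a^2 + 5*a - 3)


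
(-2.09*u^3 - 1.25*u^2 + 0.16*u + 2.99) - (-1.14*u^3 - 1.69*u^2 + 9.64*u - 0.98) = -0.95*u^3 + 0.44*u^2 - 9.48*u + 3.97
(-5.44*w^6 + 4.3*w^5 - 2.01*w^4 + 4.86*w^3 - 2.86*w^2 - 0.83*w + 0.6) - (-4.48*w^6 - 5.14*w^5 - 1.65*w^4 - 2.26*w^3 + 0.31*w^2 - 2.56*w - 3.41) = -0.96*w^6 + 9.44*w^5 - 0.36*w^4 + 7.12*w^3 - 3.17*w^2 + 1.73*w + 4.01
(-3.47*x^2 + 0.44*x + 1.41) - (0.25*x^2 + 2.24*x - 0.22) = -3.72*x^2 - 1.8*x + 1.63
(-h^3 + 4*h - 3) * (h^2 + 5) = -h^5 - h^3 - 3*h^2 + 20*h - 15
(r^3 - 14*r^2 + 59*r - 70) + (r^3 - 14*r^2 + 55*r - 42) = 2*r^3 - 28*r^2 + 114*r - 112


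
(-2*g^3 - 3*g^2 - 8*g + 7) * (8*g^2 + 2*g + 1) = -16*g^5 - 28*g^4 - 72*g^3 + 37*g^2 + 6*g + 7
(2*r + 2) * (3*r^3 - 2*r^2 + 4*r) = 6*r^4 + 2*r^3 + 4*r^2 + 8*r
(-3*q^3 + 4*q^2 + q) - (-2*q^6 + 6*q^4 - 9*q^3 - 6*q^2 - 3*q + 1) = 2*q^6 - 6*q^4 + 6*q^3 + 10*q^2 + 4*q - 1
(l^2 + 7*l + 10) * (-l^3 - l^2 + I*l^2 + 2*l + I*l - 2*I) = -l^5 - 8*l^4 + I*l^4 - 15*l^3 + 8*I*l^3 + 4*l^2 + 15*I*l^2 + 20*l - 4*I*l - 20*I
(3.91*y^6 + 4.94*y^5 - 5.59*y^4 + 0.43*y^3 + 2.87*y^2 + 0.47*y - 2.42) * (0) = 0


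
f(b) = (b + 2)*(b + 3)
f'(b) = 2*b + 5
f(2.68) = 26.58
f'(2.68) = 10.36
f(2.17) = 21.56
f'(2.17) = 9.34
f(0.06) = 6.30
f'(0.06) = 5.12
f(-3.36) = 0.49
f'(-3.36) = -1.72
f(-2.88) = -0.11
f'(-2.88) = -0.76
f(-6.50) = 15.75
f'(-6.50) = -8.00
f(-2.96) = -0.04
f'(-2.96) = -0.92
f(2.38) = 23.56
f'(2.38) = 9.76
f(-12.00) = 90.00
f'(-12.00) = -19.00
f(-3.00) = 0.00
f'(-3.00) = -1.00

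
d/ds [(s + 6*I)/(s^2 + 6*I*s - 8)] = (-s^2 - 12*I*s + 28)/(s^4 + 12*I*s^3 - 52*s^2 - 96*I*s + 64)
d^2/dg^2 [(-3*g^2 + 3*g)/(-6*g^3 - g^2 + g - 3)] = 18*(12*g^6 - 36*g^5 - 44*g^3 + 33*g^2 + 3*g + 2)/(216*g^9 + 108*g^8 - 90*g^7 + 289*g^6 + 123*g^5 - 96*g^4 + 143*g^3 + 36*g^2 - 27*g + 27)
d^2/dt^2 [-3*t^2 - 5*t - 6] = -6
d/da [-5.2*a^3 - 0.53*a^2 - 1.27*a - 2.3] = -15.6*a^2 - 1.06*a - 1.27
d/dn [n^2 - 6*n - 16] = 2*n - 6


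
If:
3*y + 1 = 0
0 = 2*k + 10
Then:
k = -5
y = -1/3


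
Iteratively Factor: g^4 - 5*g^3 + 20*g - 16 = (g + 2)*(g^3 - 7*g^2 + 14*g - 8) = (g - 4)*(g + 2)*(g^2 - 3*g + 2) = (g - 4)*(g - 2)*(g + 2)*(g - 1)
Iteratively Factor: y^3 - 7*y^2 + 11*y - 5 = (y - 5)*(y^2 - 2*y + 1) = (y - 5)*(y - 1)*(y - 1)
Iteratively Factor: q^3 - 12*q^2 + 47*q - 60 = (q - 5)*(q^2 - 7*q + 12) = (q - 5)*(q - 4)*(q - 3)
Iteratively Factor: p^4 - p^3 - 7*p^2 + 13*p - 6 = (p - 2)*(p^3 + p^2 - 5*p + 3) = (p - 2)*(p - 1)*(p^2 + 2*p - 3) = (p - 2)*(p - 1)^2*(p + 3)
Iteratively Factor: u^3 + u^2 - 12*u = (u + 4)*(u^2 - 3*u) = u*(u + 4)*(u - 3)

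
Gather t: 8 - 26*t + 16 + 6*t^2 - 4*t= 6*t^2 - 30*t + 24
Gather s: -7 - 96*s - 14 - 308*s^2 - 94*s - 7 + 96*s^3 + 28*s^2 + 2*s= 96*s^3 - 280*s^2 - 188*s - 28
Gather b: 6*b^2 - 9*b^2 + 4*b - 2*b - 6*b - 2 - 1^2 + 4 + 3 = -3*b^2 - 4*b + 4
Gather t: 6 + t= t + 6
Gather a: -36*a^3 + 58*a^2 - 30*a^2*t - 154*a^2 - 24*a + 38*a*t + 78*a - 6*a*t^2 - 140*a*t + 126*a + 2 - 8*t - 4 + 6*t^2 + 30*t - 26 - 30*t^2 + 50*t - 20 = -36*a^3 + a^2*(-30*t - 96) + a*(-6*t^2 - 102*t + 180) - 24*t^2 + 72*t - 48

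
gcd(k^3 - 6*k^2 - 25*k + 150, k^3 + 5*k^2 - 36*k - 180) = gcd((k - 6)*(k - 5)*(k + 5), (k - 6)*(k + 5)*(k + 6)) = k^2 - k - 30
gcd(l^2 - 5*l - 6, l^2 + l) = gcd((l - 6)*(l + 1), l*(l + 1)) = l + 1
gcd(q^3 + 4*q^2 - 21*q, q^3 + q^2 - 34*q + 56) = q + 7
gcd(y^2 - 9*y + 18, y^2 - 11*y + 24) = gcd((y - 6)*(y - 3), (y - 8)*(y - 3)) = y - 3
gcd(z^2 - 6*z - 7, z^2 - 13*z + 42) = z - 7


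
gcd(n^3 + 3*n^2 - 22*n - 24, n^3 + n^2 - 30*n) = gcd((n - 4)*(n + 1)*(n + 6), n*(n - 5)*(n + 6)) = n + 6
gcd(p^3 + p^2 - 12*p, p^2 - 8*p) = p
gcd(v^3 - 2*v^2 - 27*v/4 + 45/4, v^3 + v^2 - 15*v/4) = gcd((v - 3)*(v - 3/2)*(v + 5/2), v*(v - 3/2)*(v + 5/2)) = v^2 + v - 15/4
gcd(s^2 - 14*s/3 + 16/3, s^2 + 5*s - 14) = s - 2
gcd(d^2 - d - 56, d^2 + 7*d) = d + 7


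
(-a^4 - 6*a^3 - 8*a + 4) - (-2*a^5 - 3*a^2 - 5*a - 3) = 2*a^5 - a^4 - 6*a^3 + 3*a^2 - 3*a + 7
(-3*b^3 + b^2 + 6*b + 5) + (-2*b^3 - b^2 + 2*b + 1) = -5*b^3 + 8*b + 6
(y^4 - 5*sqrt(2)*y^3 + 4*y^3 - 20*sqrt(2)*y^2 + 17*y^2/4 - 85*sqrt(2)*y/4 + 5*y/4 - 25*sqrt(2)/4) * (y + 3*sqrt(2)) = y^5 - 2*sqrt(2)*y^4 + 4*y^4 - 103*y^3/4 - 8*sqrt(2)*y^3 - 475*y^2/4 - 17*sqrt(2)*y^2/2 - 255*y/2 - 5*sqrt(2)*y/2 - 75/2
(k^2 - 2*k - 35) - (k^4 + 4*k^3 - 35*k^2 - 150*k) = -k^4 - 4*k^3 + 36*k^2 + 148*k - 35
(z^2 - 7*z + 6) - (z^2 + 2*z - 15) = 21 - 9*z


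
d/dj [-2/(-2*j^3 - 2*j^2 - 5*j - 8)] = 2*(-6*j^2 - 4*j - 5)/(2*j^3 + 2*j^2 + 5*j + 8)^2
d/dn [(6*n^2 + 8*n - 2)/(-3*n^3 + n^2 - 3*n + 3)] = 2*(9*n^4 + 24*n^3 - 22*n^2 + 20*n + 9)/(9*n^6 - 6*n^5 + 19*n^4 - 24*n^3 + 15*n^2 - 18*n + 9)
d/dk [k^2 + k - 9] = 2*k + 1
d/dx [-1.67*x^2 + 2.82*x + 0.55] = 2.82 - 3.34*x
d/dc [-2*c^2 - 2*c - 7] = -4*c - 2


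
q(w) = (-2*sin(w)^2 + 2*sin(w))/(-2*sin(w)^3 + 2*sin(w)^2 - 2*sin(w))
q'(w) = (-4*sin(w)*cos(w) + 2*cos(w))/(-2*sin(w)^3 + 2*sin(w)^2 - 2*sin(w)) + (-2*sin(w)^2 + 2*sin(w))*(6*sin(w)^2*cos(w) - 4*sin(w)*cos(w) + 2*cos(w))/(-2*sin(w)^3 + 2*sin(w)^2 - 2*sin(w))^2 = (2 - sin(w))*sin(w)*cos(w)/(sin(w)^2 - sin(w) + 1)^2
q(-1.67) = -0.67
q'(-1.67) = 0.03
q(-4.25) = -0.12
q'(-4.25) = -0.54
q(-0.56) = -0.84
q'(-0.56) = -0.35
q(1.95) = -0.08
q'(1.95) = -0.42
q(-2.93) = -0.96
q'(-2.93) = 0.29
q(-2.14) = -0.72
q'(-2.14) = 0.20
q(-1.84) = -0.68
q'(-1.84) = 0.09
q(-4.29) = -0.10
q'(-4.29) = -0.48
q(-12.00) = -0.62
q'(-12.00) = 1.17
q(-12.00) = -0.62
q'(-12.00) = 1.17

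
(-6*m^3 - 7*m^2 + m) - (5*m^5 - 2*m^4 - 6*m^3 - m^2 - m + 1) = -5*m^5 + 2*m^4 - 6*m^2 + 2*m - 1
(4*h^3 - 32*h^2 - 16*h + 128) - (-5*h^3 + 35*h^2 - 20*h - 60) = 9*h^3 - 67*h^2 + 4*h + 188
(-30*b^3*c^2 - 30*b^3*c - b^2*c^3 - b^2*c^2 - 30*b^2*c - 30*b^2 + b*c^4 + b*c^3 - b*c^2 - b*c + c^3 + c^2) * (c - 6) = -30*b^3*c^3 + 150*b^3*c^2 + 180*b^3*c - b^2*c^4 + 5*b^2*c^3 - 24*b^2*c^2 + 150*b^2*c + 180*b^2 + b*c^5 - 5*b*c^4 - 7*b*c^3 + 5*b*c^2 + 6*b*c + c^4 - 5*c^3 - 6*c^2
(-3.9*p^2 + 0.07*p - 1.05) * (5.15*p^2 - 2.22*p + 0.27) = -20.085*p^4 + 9.0185*p^3 - 6.6159*p^2 + 2.3499*p - 0.2835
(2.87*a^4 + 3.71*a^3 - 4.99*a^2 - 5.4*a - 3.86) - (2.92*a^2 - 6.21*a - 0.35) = 2.87*a^4 + 3.71*a^3 - 7.91*a^2 + 0.81*a - 3.51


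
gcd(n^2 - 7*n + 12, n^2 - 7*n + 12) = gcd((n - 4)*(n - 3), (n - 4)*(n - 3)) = n^2 - 7*n + 12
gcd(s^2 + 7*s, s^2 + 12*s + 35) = s + 7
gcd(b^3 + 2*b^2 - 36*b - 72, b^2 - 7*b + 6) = b - 6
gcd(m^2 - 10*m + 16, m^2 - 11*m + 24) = m - 8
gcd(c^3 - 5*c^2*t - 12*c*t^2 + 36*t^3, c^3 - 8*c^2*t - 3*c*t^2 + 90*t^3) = -c^2 + 3*c*t + 18*t^2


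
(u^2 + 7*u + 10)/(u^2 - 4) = (u + 5)/(u - 2)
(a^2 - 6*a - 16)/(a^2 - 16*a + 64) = (a + 2)/(a - 8)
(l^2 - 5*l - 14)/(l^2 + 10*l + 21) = (l^2 - 5*l - 14)/(l^2 + 10*l + 21)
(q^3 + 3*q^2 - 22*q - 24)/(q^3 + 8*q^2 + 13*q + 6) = (q - 4)/(q + 1)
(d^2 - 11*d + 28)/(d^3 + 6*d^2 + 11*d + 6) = (d^2 - 11*d + 28)/(d^3 + 6*d^2 + 11*d + 6)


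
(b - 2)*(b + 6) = b^2 + 4*b - 12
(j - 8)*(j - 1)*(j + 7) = j^3 - 2*j^2 - 55*j + 56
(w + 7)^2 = w^2 + 14*w + 49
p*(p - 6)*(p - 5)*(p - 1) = p^4 - 12*p^3 + 41*p^2 - 30*p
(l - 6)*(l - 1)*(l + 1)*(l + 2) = l^4 - 4*l^3 - 13*l^2 + 4*l + 12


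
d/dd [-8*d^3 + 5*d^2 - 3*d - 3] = -24*d^2 + 10*d - 3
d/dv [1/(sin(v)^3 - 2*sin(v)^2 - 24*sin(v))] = (-3*cos(v) + 4/tan(v) + 24*cos(v)/sin(v)^2)/((sin(v) - 6)^2*(sin(v) + 4)^2)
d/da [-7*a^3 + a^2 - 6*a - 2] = -21*a^2 + 2*a - 6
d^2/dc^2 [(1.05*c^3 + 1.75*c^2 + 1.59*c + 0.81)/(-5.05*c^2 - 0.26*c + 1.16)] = (5.6843418860808e-14*c^4 - 88.94621*c^3 - 183.55107*c^2 - 70.74378*c - 15.26816)/(128.787625*c^6 + 19.89195*c^5 - 87.72456*c^4 - 9.120904*c^3 + 20.150592*c^2 + 1.049568*c - 1.560896)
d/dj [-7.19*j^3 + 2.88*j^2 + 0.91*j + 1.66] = -21.57*j^2 + 5.76*j + 0.91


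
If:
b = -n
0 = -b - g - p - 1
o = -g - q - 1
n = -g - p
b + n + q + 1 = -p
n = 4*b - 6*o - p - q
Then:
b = -1/2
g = -1/8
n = 1/2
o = -1/4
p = -3/8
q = -5/8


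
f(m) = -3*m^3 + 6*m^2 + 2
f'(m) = -9*m^2 + 12*m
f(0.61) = 3.55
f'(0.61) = 3.97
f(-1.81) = 39.45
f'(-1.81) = -51.20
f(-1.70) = 34.08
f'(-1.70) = -46.41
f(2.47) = -6.60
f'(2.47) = -25.27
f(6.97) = -722.34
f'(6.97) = -353.59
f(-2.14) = 58.88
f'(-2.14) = -66.90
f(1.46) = 5.45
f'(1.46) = -1.66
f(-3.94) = 278.63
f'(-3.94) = -186.99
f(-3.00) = 137.00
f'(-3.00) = -117.00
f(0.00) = 2.00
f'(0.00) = 0.00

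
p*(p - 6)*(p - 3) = p^3 - 9*p^2 + 18*p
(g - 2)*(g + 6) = g^2 + 4*g - 12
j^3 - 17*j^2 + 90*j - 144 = (j - 8)*(j - 6)*(j - 3)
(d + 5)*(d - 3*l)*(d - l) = d^3 - 4*d^2*l + 5*d^2 + 3*d*l^2 - 20*d*l + 15*l^2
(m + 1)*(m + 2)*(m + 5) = m^3 + 8*m^2 + 17*m + 10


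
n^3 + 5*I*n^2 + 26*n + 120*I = (n - 5*I)*(n + 4*I)*(n + 6*I)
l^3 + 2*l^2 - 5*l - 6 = (l - 2)*(l + 1)*(l + 3)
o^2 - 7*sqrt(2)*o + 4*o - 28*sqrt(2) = (o + 4)*(o - 7*sqrt(2))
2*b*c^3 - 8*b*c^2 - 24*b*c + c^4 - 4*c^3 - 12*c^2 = c*(2*b + c)*(c - 6)*(c + 2)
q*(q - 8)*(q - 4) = q^3 - 12*q^2 + 32*q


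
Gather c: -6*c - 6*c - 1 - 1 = -12*c - 2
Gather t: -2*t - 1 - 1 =-2*t - 2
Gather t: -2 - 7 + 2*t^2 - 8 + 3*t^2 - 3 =5*t^2 - 20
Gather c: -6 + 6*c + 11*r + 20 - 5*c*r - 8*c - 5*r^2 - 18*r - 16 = c*(-5*r - 2) - 5*r^2 - 7*r - 2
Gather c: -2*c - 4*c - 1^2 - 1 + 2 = -6*c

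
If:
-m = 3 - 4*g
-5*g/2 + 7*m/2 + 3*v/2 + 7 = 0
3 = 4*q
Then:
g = 7/23 - 3*v/23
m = -12*v/23 - 41/23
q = 3/4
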